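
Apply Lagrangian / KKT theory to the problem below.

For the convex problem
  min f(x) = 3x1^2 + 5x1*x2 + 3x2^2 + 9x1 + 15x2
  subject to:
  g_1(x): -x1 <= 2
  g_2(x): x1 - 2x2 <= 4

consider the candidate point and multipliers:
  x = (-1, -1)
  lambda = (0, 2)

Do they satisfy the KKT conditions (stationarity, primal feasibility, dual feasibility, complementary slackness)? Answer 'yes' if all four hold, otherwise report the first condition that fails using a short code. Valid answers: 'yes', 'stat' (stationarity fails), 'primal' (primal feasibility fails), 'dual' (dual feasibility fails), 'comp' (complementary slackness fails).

Gradient of f: grad f(x) = Q x + c = (-2, 4)
Constraint values g_i(x) = a_i^T x - b_i:
  g_1((-1, -1)) = -1
  g_2((-1, -1)) = -3
Stationarity residual: grad f(x) + sum_i lambda_i a_i = (0, 0)
  -> stationarity OK
Primal feasibility (all g_i <= 0): OK
Dual feasibility (all lambda_i >= 0): OK
Complementary slackness (lambda_i * g_i(x) = 0 for all i): FAILS

Verdict: the first failing condition is complementary_slackness -> comp.

comp


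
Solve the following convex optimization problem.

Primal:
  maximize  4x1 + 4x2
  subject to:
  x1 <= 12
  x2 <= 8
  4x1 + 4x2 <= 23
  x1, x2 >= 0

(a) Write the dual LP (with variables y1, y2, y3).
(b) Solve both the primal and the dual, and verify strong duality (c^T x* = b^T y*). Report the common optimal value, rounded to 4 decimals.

The standard primal-dual pair for 'max c^T x s.t. A x <= b, x >= 0' is:
  Dual:  min b^T y  s.t.  A^T y >= c,  y >= 0.

So the dual LP is:
  minimize  12y1 + 8y2 + 23y3
  subject to:
    y1 + 4y3 >= 4
    y2 + 4y3 >= 4
    y1, y2, y3 >= 0

Solving the primal: x* = (5.75, 0).
  primal value c^T x* = 23.
Solving the dual: y* = (0, 0, 1).
  dual value b^T y* = 23.
Strong duality: c^T x* = b^T y*. Confirmed.

23


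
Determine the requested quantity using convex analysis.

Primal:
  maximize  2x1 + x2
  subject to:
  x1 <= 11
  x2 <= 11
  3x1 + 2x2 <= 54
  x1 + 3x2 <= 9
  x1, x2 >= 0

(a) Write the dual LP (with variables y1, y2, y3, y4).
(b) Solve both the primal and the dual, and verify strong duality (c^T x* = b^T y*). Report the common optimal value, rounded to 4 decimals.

The standard primal-dual pair for 'max c^T x s.t. A x <= b, x >= 0' is:
  Dual:  min b^T y  s.t.  A^T y >= c,  y >= 0.

So the dual LP is:
  minimize  11y1 + 11y2 + 54y3 + 9y4
  subject to:
    y1 + 3y3 + y4 >= 2
    y2 + 2y3 + 3y4 >= 1
    y1, y2, y3, y4 >= 0

Solving the primal: x* = (9, 0).
  primal value c^T x* = 18.
Solving the dual: y* = (0, 0, 0, 2).
  dual value b^T y* = 18.
Strong duality: c^T x* = b^T y*. Confirmed.

18


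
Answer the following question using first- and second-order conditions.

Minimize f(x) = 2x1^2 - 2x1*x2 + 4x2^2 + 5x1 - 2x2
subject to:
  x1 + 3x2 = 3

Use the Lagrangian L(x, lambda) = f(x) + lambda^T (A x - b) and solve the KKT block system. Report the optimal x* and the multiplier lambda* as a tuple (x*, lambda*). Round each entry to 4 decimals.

Form the Lagrangian:
  L(x, lambda) = (1/2) x^T Q x + c^T x + lambda^T (A x - b)
Stationarity (grad_x L = 0): Q x + c + A^T lambda = 0.
Primal feasibility: A x = b.

This gives the KKT block system:
  [ Q   A^T ] [ x     ]   [-c ]
  [ A    0  ] [ lambda ] = [ b ]

Solving the linear system:
  x*      = (-0.1607, 1.0536)
  lambda* = (-2.25)
  f(x*)   = 1.9196

x* = (-0.1607, 1.0536), lambda* = (-2.25)


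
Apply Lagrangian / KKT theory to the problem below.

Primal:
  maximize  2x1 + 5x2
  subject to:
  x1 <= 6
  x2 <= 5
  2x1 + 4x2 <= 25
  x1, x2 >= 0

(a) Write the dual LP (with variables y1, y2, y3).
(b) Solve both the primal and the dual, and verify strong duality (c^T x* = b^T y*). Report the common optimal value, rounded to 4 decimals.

The standard primal-dual pair for 'max c^T x s.t. A x <= b, x >= 0' is:
  Dual:  min b^T y  s.t.  A^T y >= c,  y >= 0.

So the dual LP is:
  minimize  6y1 + 5y2 + 25y3
  subject to:
    y1 + 2y3 >= 2
    y2 + 4y3 >= 5
    y1, y2, y3 >= 0

Solving the primal: x* = (2.5, 5).
  primal value c^T x* = 30.
Solving the dual: y* = (0, 1, 1).
  dual value b^T y* = 30.
Strong duality: c^T x* = b^T y*. Confirmed.

30


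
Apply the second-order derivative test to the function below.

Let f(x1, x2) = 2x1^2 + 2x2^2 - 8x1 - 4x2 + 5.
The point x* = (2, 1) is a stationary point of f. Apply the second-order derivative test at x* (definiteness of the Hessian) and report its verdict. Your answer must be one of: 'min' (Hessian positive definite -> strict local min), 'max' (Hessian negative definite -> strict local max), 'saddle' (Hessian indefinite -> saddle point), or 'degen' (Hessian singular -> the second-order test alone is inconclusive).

Compute the Hessian H = grad^2 f:
  H = [[4, 0], [0, 4]]
Verify stationarity: grad f(x*) = H x* + g = (0, 0).
Eigenvalues of H: 4, 4.
Both eigenvalues > 0, so H is positive definite -> x* is a strict local min.

min


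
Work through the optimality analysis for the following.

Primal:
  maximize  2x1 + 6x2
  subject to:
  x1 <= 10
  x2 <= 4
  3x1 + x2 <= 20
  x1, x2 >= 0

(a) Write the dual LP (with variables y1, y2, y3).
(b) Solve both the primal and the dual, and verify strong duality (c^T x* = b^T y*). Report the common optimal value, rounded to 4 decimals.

The standard primal-dual pair for 'max c^T x s.t. A x <= b, x >= 0' is:
  Dual:  min b^T y  s.t.  A^T y >= c,  y >= 0.

So the dual LP is:
  minimize  10y1 + 4y2 + 20y3
  subject to:
    y1 + 3y3 >= 2
    y2 + y3 >= 6
    y1, y2, y3 >= 0

Solving the primal: x* = (5.3333, 4).
  primal value c^T x* = 34.6667.
Solving the dual: y* = (0, 5.3333, 0.6667).
  dual value b^T y* = 34.6667.
Strong duality: c^T x* = b^T y*. Confirmed.

34.6667


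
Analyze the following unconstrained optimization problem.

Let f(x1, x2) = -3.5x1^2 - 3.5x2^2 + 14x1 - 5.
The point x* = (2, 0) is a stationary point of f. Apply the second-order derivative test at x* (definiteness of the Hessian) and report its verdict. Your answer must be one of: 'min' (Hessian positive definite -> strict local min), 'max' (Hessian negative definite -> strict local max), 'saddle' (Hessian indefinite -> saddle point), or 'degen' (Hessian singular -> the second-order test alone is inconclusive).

Compute the Hessian H = grad^2 f:
  H = [[-7, 0], [0, -7]]
Verify stationarity: grad f(x*) = H x* + g = (0, 0).
Eigenvalues of H: -7, -7.
Both eigenvalues < 0, so H is negative definite -> x* is a strict local max.

max


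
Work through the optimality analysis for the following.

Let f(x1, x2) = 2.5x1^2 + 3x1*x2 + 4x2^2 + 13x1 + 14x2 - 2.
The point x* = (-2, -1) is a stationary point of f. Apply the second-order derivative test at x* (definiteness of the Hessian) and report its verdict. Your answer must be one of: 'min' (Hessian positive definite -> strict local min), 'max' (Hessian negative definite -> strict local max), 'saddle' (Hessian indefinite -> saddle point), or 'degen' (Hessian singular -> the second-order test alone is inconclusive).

Compute the Hessian H = grad^2 f:
  H = [[5, 3], [3, 8]]
Verify stationarity: grad f(x*) = H x* + g = (0, 0).
Eigenvalues of H: 3.1459, 9.8541.
Both eigenvalues > 0, so H is positive definite -> x* is a strict local min.

min


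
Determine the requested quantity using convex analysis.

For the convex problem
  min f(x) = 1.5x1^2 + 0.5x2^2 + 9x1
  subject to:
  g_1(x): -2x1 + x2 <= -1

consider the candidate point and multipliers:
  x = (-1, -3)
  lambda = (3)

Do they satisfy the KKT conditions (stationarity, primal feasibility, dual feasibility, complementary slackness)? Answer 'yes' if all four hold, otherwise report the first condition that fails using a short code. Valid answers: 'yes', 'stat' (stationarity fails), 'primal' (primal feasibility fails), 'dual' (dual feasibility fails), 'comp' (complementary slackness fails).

Gradient of f: grad f(x) = Q x + c = (6, -3)
Constraint values g_i(x) = a_i^T x - b_i:
  g_1((-1, -3)) = 0
Stationarity residual: grad f(x) + sum_i lambda_i a_i = (0, 0)
  -> stationarity OK
Primal feasibility (all g_i <= 0): OK
Dual feasibility (all lambda_i >= 0): OK
Complementary slackness (lambda_i * g_i(x) = 0 for all i): OK

Verdict: yes, KKT holds.

yes


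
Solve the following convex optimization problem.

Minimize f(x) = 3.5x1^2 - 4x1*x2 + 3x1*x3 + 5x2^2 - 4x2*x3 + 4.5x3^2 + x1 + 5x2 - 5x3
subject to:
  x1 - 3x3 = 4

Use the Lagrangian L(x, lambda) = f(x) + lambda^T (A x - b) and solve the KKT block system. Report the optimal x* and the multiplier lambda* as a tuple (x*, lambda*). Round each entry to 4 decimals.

Form the Lagrangian:
  L(x, lambda) = (1/2) x^T Q x + c^T x + lambda^T (A x - b)
Stationarity (grad_x L = 0): Q x + c + A^T lambda = 0.
Primal feasibility: A x = b.

This gives the KKT block system:
  [ Q   A^T ] [ x     ]   [-c ]
  [ A    0  ] [ lambda ] = [ b ]

Solving the linear system:
  x*      = (0.441, -0.7981, -1.1863)
  lambda* = (-3.7205)
  f(x*)   = 8.632

x* = (0.441, -0.7981, -1.1863), lambda* = (-3.7205)


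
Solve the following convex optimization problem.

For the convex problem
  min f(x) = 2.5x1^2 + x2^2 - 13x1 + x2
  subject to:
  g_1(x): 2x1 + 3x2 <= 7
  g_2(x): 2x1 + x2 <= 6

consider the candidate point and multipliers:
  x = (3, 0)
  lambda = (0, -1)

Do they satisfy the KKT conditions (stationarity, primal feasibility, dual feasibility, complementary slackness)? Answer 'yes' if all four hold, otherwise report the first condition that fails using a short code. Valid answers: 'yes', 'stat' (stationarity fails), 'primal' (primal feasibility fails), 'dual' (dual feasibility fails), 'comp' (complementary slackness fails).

Gradient of f: grad f(x) = Q x + c = (2, 1)
Constraint values g_i(x) = a_i^T x - b_i:
  g_1((3, 0)) = -1
  g_2((3, 0)) = 0
Stationarity residual: grad f(x) + sum_i lambda_i a_i = (0, 0)
  -> stationarity OK
Primal feasibility (all g_i <= 0): OK
Dual feasibility (all lambda_i >= 0): FAILS
Complementary slackness (lambda_i * g_i(x) = 0 for all i): OK

Verdict: the first failing condition is dual_feasibility -> dual.

dual


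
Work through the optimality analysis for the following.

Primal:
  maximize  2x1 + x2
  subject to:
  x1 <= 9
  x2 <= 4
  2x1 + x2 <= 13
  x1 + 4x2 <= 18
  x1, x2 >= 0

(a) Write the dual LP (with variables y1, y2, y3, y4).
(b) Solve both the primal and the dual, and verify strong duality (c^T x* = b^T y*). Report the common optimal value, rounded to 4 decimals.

The standard primal-dual pair for 'max c^T x s.t. A x <= b, x >= 0' is:
  Dual:  min b^T y  s.t.  A^T y >= c,  y >= 0.

So the dual LP is:
  minimize  9y1 + 4y2 + 13y3 + 18y4
  subject to:
    y1 + 2y3 + y4 >= 2
    y2 + y3 + 4y4 >= 1
    y1, y2, y3, y4 >= 0

Solving the primal: x* = (4.8571, 3.2857).
  primal value c^T x* = 13.
Solving the dual: y* = (0, 0, 1, 0).
  dual value b^T y* = 13.
Strong duality: c^T x* = b^T y*. Confirmed.

13


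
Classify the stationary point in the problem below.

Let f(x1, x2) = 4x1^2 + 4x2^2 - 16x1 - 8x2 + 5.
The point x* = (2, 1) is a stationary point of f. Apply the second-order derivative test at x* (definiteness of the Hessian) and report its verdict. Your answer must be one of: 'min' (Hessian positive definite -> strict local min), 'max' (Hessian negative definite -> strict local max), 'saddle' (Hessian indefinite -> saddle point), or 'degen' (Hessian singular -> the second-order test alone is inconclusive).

Compute the Hessian H = grad^2 f:
  H = [[8, 0], [0, 8]]
Verify stationarity: grad f(x*) = H x* + g = (0, 0).
Eigenvalues of H: 8, 8.
Both eigenvalues > 0, so H is positive definite -> x* is a strict local min.

min


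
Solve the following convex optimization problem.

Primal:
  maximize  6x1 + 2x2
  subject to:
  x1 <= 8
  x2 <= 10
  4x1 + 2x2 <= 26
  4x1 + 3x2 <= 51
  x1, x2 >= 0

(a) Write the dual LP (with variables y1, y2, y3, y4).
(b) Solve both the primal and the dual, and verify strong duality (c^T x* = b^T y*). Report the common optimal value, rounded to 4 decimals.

The standard primal-dual pair for 'max c^T x s.t. A x <= b, x >= 0' is:
  Dual:  min b^T y  s.t.  A^T y >= c,  y >= 0.

So the dual LP is:
  minimize  8y1 + 10y2 + 26y3 + 51y4
  subject to:
    y1 + 4y3 + 4y4 >= 6
    y2 + 2y3 + 3y4 >= 2
    y1, y2, y3, y4 >= 0

Solving the primal: x* = (6.5, 0).
  primal value c^T x* = 39.
Solving the dual: y* = (0, 0, 1.5, 0).
  dual value b^T y* = 39.
Strong duality: c^T x* = b^T y*. Confirmed.

39


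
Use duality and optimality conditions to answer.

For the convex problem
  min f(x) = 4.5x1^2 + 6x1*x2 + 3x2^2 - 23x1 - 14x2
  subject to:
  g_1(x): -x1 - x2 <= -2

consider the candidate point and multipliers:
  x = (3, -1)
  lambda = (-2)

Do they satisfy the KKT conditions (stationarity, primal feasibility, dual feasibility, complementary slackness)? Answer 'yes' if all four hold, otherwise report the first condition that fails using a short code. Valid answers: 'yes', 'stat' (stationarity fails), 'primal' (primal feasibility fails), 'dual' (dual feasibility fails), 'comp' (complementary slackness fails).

Gradient of f: grad f(x) = Q x + c = (-2, -2)
Constraint values g_i(x) = a_i^T x - b_i:
  g_1((3, -1)) = 0
Stationarity residual: grad f(x) + sum_i lambda_i a_i = (0, 0)
  -> stationarity OK
Primal feasibility (all g_i <= 0): OK
Dual feasibility (all lambda_i >= 0): FAILS
Complementary slackness (lambda_i * g_i(x) = 0 for all i): OK

Verdict: the first failing condition is dual_feasibility -> dual.

dual


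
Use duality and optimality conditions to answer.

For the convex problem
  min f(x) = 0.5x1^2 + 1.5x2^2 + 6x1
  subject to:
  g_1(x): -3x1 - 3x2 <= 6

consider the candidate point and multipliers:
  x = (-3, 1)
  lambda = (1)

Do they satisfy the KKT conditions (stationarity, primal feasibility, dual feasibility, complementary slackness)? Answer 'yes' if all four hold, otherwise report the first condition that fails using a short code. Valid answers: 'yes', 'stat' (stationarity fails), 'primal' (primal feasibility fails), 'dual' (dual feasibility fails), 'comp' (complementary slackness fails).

Gradient of f: grad f(x) = Q x + c = (3, 3)
Constraint values g_i(x) = a_i^T x - b_i:
  g_1((-3, 1)) = 0
Stationarity residual: grad f(x) + sum_i lambda_i a_i = (0, 0)
  -> stationarity OK
Primal feasibility (all g_i <= 0): OK
Dual feasibility (all lambda_i >= 0): OK
Complementary slackness (lambda_i * g_i(x) = 0 for all i): OK

Verdict: yes, KKT holds.

yes


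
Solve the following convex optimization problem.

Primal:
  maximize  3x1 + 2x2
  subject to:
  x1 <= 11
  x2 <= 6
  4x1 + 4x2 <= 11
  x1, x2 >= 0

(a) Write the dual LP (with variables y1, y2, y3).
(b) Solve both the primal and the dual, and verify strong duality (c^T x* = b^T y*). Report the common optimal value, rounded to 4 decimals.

The standard primal-dual pair for 'max c^T x s.t. A x <= b, x >= 0' is:
  Dual:  min b^T y  s.t.  A^T y >= c,  y >= 0.

So the dual LP is:
  minimize  11y1 + 6y2 + 11y3
  subject to:
    y1 + 4y3 >= 3
    y2 + 4y3 >= 2
    y1, y2, y3 >= 0

Solving the primal: x* = (2.75, 0).
  primal value c^T x* = 8.25.
Solving the dual: y* = (0, 0, 0.75).
  dual value b^T y* = 8.25.
Strong duality: c^T x* = b^T y*. Confirmed.

8.25


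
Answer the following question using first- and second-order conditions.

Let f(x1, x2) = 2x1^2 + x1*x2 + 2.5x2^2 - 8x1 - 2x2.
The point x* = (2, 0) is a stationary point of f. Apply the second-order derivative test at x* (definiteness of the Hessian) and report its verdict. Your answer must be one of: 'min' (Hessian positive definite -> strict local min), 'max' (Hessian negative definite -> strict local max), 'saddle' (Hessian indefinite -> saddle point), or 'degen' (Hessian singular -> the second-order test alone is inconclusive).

Compute the Hessian H = grad^2 f:
  H = [[4, 1], [1, 5]]
Verify stationarity: grad f(x*) = H x* + g = (0, 0).
Eigenvalues of H: 3.382, 5.618.
Both eigenvalues > 0, so H is positive definite -> x* is a strict local min.

min


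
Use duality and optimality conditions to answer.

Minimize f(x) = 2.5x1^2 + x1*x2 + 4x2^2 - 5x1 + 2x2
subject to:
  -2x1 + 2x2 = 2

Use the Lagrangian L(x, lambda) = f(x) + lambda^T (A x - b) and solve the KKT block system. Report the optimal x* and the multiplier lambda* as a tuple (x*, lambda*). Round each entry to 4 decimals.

Form the Lagrangian:
  L(x, lambda) = (1/2) x^T Q x + c^T x + lambda^T (A x - b)
Stationarity (grad_x L = 0): Q x + c + A^T lambda = 0.
Primal feasibility: A x = b.

This gives the KKT block system:
  [ Q   A^T ] [ x     ]   [-c ]
  [ A    0  ] [ lambda ] = [ b ]

Solving the linear system:
  x*      = (-0.4, 0.6)
  lambda* = (-3.2)
  f(x*)   = 4.8

x* = (-0.4, 0.6), lambda* = (-3.2)


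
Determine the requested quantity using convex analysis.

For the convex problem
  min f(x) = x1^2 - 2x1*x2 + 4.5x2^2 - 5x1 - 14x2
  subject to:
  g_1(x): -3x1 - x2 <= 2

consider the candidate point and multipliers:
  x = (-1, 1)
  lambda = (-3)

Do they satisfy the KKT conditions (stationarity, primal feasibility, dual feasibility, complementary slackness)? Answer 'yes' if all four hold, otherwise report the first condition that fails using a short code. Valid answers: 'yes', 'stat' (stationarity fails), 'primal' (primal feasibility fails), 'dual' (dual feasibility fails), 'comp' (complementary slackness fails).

Gradient of f: grad f(x) = Q x + c = (-9, -3)
Constraint values g_i(x) = a_i^T x - b_i:
  g_1((-1, 1)) = 0
Stationarity residual: grad f(x) + sum_i lambda_i a_i = (0, 0)
  -> stationarity OK
Primal feasibility (all g_i <= 0): OK
Dual feasibility (all lambda_i >= 0): FAILS
Complementary slackness (lambda_i * g_i(x) = 0 for all i): OK

Verdict: the first failing condition is dual_feasibility -> dual.

dual


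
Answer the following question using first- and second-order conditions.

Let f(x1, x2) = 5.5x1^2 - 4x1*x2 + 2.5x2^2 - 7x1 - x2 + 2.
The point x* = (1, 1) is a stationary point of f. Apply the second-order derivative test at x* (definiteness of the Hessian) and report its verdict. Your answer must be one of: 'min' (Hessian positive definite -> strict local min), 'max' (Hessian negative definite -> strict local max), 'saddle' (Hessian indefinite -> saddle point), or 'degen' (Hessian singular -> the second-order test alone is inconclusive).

Compute the Hessian H = grad^2 f:
  H = [[11, -4], [-4, 5]]
Verify stationarity: grad f(x*) = H x* + g = (0, 0).
Eigenvalues of H: 3, 13.
Both eigenvalues > 0, so H is positive definite -> x* is a strict local min.

min


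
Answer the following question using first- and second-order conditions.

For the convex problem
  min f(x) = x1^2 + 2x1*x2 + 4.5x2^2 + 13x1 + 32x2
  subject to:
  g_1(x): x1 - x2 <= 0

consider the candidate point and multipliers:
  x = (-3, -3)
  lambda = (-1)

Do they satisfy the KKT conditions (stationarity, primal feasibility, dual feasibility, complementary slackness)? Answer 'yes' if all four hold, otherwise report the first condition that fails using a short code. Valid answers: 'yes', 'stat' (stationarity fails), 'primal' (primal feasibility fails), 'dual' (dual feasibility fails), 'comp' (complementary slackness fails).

Gradient of f: grad f(x) = Q x + c = (1, -1)
Constraint values g_i(x) = a_i^T x - b_i:
  g_1((-3, -3)) = 0
Stationarity residual: grad f(x) + sum_i lambda_i a_i = (0, 0)
  -> stationarity OK
Primal feasibility (all g_i <= 0): OK
Dual feasibility (all lambda_i >= 0): FAILS
Complementary slackness (lambda_i * g_i(x) = 0 for all i): OK

Verdict: the first failing condition is dual_feasibility -> dual.

dual


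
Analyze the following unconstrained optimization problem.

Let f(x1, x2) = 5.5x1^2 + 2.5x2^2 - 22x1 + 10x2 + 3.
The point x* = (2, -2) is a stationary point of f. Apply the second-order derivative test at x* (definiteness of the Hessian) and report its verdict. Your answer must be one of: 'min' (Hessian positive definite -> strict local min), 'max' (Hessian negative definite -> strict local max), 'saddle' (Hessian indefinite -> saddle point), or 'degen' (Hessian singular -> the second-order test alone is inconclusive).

Compute the Hessian H = grad^2 f:
  H = [[11, 0], [0, 5]]
Verify stationarity: grad f(x*) = H x* + g = (0, 0).
Eigenvalues of H: 5, 11.
Both eigenvalues > 0, so H is positive definite -> x* is a strict local min.

min


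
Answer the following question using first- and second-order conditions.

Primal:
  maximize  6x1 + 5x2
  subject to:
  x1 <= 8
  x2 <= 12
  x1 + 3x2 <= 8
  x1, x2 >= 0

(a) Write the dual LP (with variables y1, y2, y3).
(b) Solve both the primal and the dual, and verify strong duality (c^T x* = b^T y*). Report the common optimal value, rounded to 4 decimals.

The standard primal-dual pair for 'max c^T x s.t. A x <= b, x >= 0' is:
  Dual:  min b^T y  s.t.  A^T y >= c,  y >= 0.

So the dual LP is:
  minimize  8y1 + 12y2 + 8y3
  subject to:
    y1 + y3 >= 6
    y2 + 3y3 >= 5
    y1, y2, y3 >= 0

Solving the primal: x* = (8, 0).
  primal value c^T x* = 48.
Solving the dual: y* = (4.3333, 0, 1.6667).
  dual value b^T y* = 48.
Strong duality: c^T x* = b^T y*. Confirmed.

48


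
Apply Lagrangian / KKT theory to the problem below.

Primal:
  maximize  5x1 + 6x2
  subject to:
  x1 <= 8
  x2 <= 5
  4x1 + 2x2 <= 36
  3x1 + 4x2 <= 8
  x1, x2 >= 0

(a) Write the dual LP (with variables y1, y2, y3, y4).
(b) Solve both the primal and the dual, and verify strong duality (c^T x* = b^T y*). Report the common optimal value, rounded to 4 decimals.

The standard primal-dual pair for 'max c^T x s.t. A x <= b, x >= 0' is:
  Dual:  min b^T y  s.t.  A^T y >= c,  y >= 0.

So the dual LP is:
  minimize  8y1 + 5y2 + 36y3 + 8y4
  subject to:
    y1 + 4y3 + 3y4 >= 5
    y2 + 2y3 + 4y4 >= 6
    y1, y2, y3, y4 >= 0

Solving the primal: x* = (2.6667, 0).
  primal value c^T x* = 13.3333.
Solving the dual: y* = (0, 0, 0, 1.6667).
  dual value b^T y* = 13.3333.
Strong duality: c^T x* = b^T y*. Confirmed.

13.3333


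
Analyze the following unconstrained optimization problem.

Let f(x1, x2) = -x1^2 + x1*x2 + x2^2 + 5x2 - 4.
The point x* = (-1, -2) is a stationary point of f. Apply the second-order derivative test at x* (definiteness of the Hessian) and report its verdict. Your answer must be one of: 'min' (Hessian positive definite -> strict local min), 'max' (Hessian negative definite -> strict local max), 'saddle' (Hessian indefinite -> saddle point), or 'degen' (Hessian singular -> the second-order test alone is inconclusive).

Compute the Hessian H = grad^2 f:
  H = [[-2, 1], [1, 2]]
Verify stationarity: grad f(x*) = H x* + g = (0, 0).
Eigenvalues of H: -2.2361, 2.2361.
Eigenvalues have mixed signs, so H is indefinite -> x* is a saddle point.

saddle


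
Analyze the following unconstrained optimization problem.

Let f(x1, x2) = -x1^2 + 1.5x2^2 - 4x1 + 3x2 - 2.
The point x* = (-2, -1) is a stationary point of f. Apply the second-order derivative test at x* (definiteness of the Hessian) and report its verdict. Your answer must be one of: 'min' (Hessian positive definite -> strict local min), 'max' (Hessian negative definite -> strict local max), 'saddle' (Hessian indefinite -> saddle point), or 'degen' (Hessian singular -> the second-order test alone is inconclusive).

Compute the Hessian H = grad^2 f:
  H = [[-2, 0], [0, 3]]
Verify stationarity: grad f(x*) = H x* + g = (0, 0).
Eigenvalues of H: -2, 3.
Eigenvalues have mixed signs, so H is indefinite -> x* is a saddle point.

saddle


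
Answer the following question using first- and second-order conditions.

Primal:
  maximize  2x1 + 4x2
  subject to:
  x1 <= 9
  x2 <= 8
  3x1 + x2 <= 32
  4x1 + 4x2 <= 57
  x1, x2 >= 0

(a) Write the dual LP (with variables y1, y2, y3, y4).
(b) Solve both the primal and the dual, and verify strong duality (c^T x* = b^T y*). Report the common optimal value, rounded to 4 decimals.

The standard primal-dual pair for 'max c^T x s.t. A x <= b, x >= 0' is:
  Dual:  min b^T y  s.t.  A^T y >= c,  y >= 0.

So the dual LP is:
  minimize  9y1 + 8y2 + 32y3 + 57y4
  subject to:
    y1 + 3y3 + 4y4 >= 2
    y2 + y3 + 4y4 >= 4
    y1, y2, y3, y4 >= 0

Solving the primal: x* = (6.25, 8).
  primal value c^T x* = 44.5.
Solving the dual: y* = (0, 2, 0, 0.5).
  dual value b^T y* = 44.5.
Strong duality: c^T x* = b^T y*. Confirmed.

44.5


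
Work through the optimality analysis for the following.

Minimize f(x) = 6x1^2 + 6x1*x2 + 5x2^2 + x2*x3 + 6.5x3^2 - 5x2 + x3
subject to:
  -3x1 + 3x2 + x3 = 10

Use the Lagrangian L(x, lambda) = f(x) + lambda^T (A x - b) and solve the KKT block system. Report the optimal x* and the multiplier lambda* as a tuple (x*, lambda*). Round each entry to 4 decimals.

Form the Lagrangian:
  L(x, lambda) = (1/2) x^T Q x + c^T x + lambda^T (A x - b)
Stationarity (grad_x L = 0): Q x + c + A^T lambda = 0.
Primal feasibility: A x = b.

This gives the KKT block system:
  [ Q   A^T ] [ x     ]   [-c ]
  [ A    0  ] [ lambda ] = [ b ]

Solving the linear system:
  x*      = (-1.4319, 1.9285, -0.0814)
  lambda* = (-1.8707)
  f(x*)   = 4.4916

x* = (-1.4319, 1.9285, -0.0814), lambda* = (-1.8707)


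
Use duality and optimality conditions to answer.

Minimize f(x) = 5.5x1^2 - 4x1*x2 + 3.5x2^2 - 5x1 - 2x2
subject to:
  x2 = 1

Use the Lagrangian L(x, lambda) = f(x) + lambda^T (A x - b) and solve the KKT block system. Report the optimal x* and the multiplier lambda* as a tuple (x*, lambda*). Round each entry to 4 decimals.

Form the Lagrangian:
  L(x, lambda) = (1/2) x^T Q x + c^T x + lambda^T (A x - b)
Stationarity (grad_x L = 0): Q x + c + A^T lambda = 0.
Primal feasibility: A x = b.

This gives the KKT block system:
  [ Q   A^T ] [ x     ]   [-c ]
  [ A    0  ] [ lambda ] = [ b ]

Solving the linear system:
  x*      = (0.8182, 1)
  lambda* = (-1.7273)
  f(x*)   = -2.1818

x* = (0.8182, 1), lambda* = (-1.7273)


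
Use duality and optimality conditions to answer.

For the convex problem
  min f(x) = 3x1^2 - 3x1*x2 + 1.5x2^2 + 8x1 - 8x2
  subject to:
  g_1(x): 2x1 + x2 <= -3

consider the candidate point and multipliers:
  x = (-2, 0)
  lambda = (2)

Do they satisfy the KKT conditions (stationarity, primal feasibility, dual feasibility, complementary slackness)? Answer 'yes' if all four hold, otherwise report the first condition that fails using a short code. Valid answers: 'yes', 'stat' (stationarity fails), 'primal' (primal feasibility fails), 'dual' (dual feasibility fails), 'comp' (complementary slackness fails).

Gradient of f: grad f(x) = Q x + c = (-4, -2)
Constraint values g_i(x) = a_i^T x - b_i:
  g_1((-2, 0)) = -1
Stationarity residual: grad f(x) + sum_i lambda_i a_i = (0, 0)
  -> stationarity OK
Primal feasibility (all g_i <= 0): OK
Dual feasibility (all lambda_i >= 0): OK
Complementary slackness (lambda_i * g_i(x) = 0 for all i): FAILS

Verdict: the first failing condition is complementary_slackness -> comp.

comp


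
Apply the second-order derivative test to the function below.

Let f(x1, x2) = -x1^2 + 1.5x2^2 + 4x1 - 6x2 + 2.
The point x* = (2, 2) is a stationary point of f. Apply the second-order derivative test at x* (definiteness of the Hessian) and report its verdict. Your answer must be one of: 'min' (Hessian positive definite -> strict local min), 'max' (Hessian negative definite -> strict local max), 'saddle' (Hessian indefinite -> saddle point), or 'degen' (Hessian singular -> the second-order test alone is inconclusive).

Compute the Hessian H = grad^2 f:
  H = [[-2, 0], [0, 3]]
Verify stationarity: grad f(x*) = H x* + g = (0, 0).
Eigenvalues of H: -2, 3.
Eigenvalues have mixed signs, so H is indefinite -> x* is a saddle point.

saddle


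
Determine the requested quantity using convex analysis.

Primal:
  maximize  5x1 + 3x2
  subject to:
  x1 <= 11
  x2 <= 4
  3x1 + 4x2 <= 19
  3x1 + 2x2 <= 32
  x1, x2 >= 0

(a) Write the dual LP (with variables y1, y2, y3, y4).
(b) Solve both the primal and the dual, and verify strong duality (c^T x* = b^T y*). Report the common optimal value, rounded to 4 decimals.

The standard primal-dual pair for 'max c^T x s.t. A x <= b, x >= 0' is:
  Dual:  min b^T y  s.t.  A^T y >= c,  y >= 0.

So the dual LP is:
  minimize  11y1 + 4y2 + 19y3 + 32y4
  subject to:
    y1 + 3y3 + 3y4 >= 5
    y2 + 4y3 + 2y4 >= 3
    y1, y2, y3, y4 >= 0

Solving the primal: x* = (6.3333, 0).
  primal value c^T x* = 31.6667.
Solving the dual: y* = (0, 0, 1.6667, 0).
  dual value b^T y* = 31.6667.
Strong duality: c^T x* = b^T y*. Confirmed.

31.6667


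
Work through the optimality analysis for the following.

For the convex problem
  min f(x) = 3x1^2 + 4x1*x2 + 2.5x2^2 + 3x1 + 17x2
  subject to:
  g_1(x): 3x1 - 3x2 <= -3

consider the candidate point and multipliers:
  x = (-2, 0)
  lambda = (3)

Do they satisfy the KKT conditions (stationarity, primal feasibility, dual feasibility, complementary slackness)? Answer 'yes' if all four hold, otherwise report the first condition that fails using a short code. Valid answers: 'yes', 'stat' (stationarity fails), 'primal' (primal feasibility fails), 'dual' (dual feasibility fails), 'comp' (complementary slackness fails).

Gradient of f: grad f(x) = Q x + c = (-9, 9)
Constraint values g_i(x) = a_i^T x - b_i:
  g_1((-2, 0)) = -3
Stationarity residual: grad f(x) + sum_i lambda_i a_i = (0, 0)
  -> stationarity OK
Primal feasibility (all g_i <= 0): OK
Dual feasibility (all lambda_i >= 0): OK
Complementary slackness (lambda_i * g_i(x) = 0 for all i): FAILS

Verdict: the first failing condition is complementary_slackness -> comp.

comp


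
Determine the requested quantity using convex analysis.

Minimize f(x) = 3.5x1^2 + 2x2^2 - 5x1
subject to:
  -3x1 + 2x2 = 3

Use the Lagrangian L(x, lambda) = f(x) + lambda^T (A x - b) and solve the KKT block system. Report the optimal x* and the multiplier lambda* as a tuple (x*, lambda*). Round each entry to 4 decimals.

Form the Lagrangian:
  L(x, lambda) = (1/2) x^T Q x + c^T x + lambda^T (A x - b)
Stationarity (grad_x L = 0): Q x + c + A^T lambda = 0.
Primal feasibility: A x = b.

This gives the KKT block system:
  [ Q   A^T ] [ x     ]   [-c ]
  [ A    0  ] [ lambda ] = [ b ]

Solving the linear system:
  x*      = (-0.25, 1.125)
  lambda* = (-2.25)
  f(x*)   = 4

x* = (-0.25, 1.125), lambda* = (-2.25)


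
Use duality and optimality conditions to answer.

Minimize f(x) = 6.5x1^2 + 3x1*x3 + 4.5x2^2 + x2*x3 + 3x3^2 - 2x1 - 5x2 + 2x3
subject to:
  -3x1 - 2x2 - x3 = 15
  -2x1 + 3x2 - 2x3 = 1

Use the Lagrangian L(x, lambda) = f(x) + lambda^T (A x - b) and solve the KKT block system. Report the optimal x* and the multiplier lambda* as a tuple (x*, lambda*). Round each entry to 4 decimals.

Form the Lagrangian:
  L(x, lambda) = (1/2) x^T Q x + c^T x + lambda^T (A x - b)
Stationarity (grad_x L = 0): Q x + c + A^T lambda = 0.
Primal feasibility: A x = b.

This gives the KKT block system:
  [ Q   A^T ] [ x     ]   [-c ]
  [ A    0  ] [ lambda ] = [ b ]

Solving the linear system:
  x*      = (-3.0658, -2.391, -1.0207)
  lambda* = (-14.6024, -0.5551)
  f(x*)   = 117.8178

x* = (-3.0658, -2.391, -1.0207), lambda* = (-14.6024, -0.5551)


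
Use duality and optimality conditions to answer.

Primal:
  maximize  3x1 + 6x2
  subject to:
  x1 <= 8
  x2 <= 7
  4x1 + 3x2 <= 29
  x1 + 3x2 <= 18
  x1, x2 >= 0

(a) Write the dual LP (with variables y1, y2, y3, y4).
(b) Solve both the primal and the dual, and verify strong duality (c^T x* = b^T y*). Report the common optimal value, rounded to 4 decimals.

The standard primal-dual pair for 'max c^T x s.t. A x <= b, x >= 0' is:
  Dual:  min b^T y  s.t.  A^T y >= c,  y >= 0.

So the dual LP is:
  minimize  8y1 + 7y2 + 29y3 + 18y4
  subject to:
    y1 + 4y3 + y4 >= 3
    y2 + 3y3 + 3y4 >= 6
    y1, y2, y3, y4 >= 0

Solving the primal: x* = (3.6667, 4.7778).
  primal value c^T x* = 39.6667.
Solving the dual: y* = (0, 0, 0.3333, 1.6667).
  dual value b^T y* = 39.6667.
Strong duality: c^T x* = b^T y*. Confirmed.

39.6667


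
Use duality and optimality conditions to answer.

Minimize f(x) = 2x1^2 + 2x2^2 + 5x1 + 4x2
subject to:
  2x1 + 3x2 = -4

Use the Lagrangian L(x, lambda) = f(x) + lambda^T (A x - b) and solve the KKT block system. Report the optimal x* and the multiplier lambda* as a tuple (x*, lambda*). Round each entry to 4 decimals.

Form the Lagrangian:
  L(x, lambda) = (1/2) x^T Q x + c^T x + lambda^T (A x - b)
Stationarity (grad_x L = 0): Q x + c + A^T lambda = 0.
Primal feasibility: A x = b.

This gives the KKT block system:
  [ Q   A^T ] [ x     ]   [-c ]
  [ A    0  ] [ lambda ] = [ b ]

Solving the linear system:
  x*      = (-1.0192, -0.6538)
  lambda* = (-0.4615)
  f(x*)   = -4.7788

x* = (-1.0192, -0.6538), lambda* = (-0.4615)


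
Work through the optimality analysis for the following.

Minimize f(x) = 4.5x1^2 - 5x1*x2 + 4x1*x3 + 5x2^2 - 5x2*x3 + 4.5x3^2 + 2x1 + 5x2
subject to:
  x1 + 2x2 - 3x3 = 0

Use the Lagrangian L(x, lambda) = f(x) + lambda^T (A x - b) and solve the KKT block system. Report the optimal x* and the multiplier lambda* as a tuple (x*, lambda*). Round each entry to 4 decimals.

Form the Lagrangian:
  L(x, lambda) = (1/2) x^T Q x + c^T x + lambda^T (A x - b)
Stationarity (grad_x L = 0): Q x + c + A^T lambda = 0.
Primal feasibility: A x = b.

This gives the KKT block system:
  [ Q   A^T ] [ x     ]   [-c ]
  [ A    0  ] [ lambda ] = [ b ]

Solving the linear system:
  x*      = (-0.2775, -0.7575, -0.5975)
  lambda* = (-0.9)
  f(x*)   = -2.1712

x* = (-0.2775, -0.7575, -0.5975), lambda* = (-0.9)


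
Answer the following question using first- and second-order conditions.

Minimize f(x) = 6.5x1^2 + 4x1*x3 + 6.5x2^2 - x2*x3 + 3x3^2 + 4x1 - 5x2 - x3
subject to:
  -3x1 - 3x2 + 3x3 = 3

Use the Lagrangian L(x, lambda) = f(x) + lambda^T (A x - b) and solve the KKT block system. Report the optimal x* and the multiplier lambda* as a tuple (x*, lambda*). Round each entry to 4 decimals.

Form the Lagrangian:
  L(x, lambda) = (1/2) x^T Q x + c^T x + lambda^T (A x - b)
Stationarity (grad_x L = 0): Q x + c + A^T lambda = 0.
Primal feasibility: A x = b.

This gives the KKT block system:
  [ Q   A^T ] [ x     ]   [-c ]
  [ A    0  ] [ lambda ] = [ b ]

Solving the linear system:
  x*      = (-0.6085, 0.381, 0.7725)
  lambda* = (-0.2734)
  f(x*)   = -2.1455

x* = (-0.6085, 0.381, 0.7725), lambda* = (-0.2734)


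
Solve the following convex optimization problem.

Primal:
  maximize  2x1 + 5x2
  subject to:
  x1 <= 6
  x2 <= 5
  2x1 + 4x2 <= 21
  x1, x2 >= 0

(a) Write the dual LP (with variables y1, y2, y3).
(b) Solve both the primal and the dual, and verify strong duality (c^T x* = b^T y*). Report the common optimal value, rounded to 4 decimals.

The standard primal-dual pair for 'max c^T x s.t. A x <= b, x >= 0' is:
  Dual:  min b^T y  s.t.  A^T y >= c,  y >= 0.

So the dual LP is:
  minimize  6y1 + 5y2 + 21y3
  subject to:
    y1 + 2y3 >= 2
    y2 + 4y3 >= 5
    y1, y2, y3 >= 0

Solving the primal: x* = (0.5, 5).
  primal value c^T x* = 26.
Solving the dual: y* = (0, 1, 1).
  dual value b^T y* = 26.
Strong duality: c^T x* = b^T y*. Confirmed.

26


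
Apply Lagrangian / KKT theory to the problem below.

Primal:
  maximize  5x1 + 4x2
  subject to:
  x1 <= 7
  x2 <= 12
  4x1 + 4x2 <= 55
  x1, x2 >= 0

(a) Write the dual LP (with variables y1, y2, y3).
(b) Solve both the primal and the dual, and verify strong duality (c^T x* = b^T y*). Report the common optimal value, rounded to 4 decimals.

The standard primal-dual pair for 'max c^T x s.t. A x <= b, x >= 0' is:
  Dual:  min b^T y  s.t.  A^T y >= c,  y >= 0.

So the dual LP is:
  minimize  7y1 + 12y2 + 55y3
  subject to:
    y1 + 4y3 >= 5
    y2 + 4y3 >= 4
    y1, y2, y3 >= 0

Solving the primal: x* = (7, 6.75).
  primal value c^T x* = 62.
Solving the dual: y* = (1, 0, 1).
  dual value b^T y* = 62.
Strong duality: c^T x* = b^T y*. Confirmed.

62


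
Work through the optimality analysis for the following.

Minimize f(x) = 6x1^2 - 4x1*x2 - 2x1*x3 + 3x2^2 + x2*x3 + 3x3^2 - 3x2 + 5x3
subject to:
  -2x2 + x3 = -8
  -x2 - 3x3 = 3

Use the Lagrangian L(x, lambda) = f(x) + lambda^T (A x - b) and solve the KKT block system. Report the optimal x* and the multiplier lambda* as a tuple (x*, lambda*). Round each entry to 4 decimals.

Form the Lagrangian:
  L(x, lambda) = (1/2) x^T Q x + c^T x + lambda^T (A x - b)
Stationarity (grad_x L = 0): Q x + c + A^T lambda = 0.
Primal feasibility: A x = b.

This gives the KKT block system:
  [ Q   A^T ] [ x     ]   [-c ]
  [ A    0  ] [ lambda ] = [ b ]

Solving the linear system:
  x*      = (0.6667, 3, -2)
  lambda* = (5.1905, -0.0476)
  f(x*)   = 11.3333

x* = (0.6667, 3, -2), lambda* = (5.1905, -0.0476)


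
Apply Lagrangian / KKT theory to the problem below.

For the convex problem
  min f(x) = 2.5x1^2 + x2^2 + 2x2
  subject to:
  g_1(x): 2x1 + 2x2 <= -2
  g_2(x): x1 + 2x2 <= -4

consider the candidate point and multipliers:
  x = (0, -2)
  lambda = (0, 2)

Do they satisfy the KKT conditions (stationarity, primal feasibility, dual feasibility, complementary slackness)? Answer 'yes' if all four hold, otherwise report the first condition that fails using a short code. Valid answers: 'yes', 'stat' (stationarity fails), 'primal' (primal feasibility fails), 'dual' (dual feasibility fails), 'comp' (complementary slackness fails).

Gradient of f: grad f(x) = Q x + c = (0, -2)
Constraint values g_i(x) = a_i^T x - b_i:
  g_1((0, -2)) = -2
  g_2((0, -2)) = 0
Stationarity residual: grad f(x) + sum_i lambda_i a_i = (2, 2)
  -> stationarity FAILS
Primal feasibility (all g_i <= 0): OK
Dual feasibility (all lambda_i >= 0): OK
Complementary slackness (lambda_i * g_i(x) = 0 for all i): OK

Verdict: the first failing condition is stationarity -> stat.

stat


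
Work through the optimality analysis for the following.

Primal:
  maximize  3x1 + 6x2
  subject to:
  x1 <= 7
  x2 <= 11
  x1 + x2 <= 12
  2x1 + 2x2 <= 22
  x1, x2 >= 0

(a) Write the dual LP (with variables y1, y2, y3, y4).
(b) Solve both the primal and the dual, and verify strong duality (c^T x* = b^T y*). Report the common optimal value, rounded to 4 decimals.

The standard primal-dual pair for 'max c^T x s.t. A x <= b, x >= 0' is:
  Dual:  min b^T y  s.t.  A^T y >= c,  y >= 0.

So the dual LP is:
  minimize  7y1 + 11y2 + 12y3 + 22y4
  subject to:
    y1 + y3 + 2y4 >= 3
    y2 + y3 + 2y4 >= 6
    y1, y2, y3, y4 >= 0

Solving the primal: x* = (0, 11).
  primal value c^T x* = 66.
Solving the dual: y* = (0, 0, 0, 3).
  dual value b^T y* = 66.
Strong duality: c^T x* = b^T y*. Confirmed.

66


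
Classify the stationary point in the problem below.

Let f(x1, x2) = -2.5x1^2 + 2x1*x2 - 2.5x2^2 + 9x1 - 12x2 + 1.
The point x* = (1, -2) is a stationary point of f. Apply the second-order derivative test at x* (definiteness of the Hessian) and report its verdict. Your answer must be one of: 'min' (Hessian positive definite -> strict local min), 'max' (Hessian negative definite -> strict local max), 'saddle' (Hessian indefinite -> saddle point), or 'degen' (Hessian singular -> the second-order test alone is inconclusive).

Compute the Hessian H = grad^2 f:
  H = [[-5, 2], [2, -5]]
Verify stationarity: grad f(x*) = H x* + g = (0, 0).
Eigenvalues of H: -7, -3.
Both eigenvalues < 0, so H is negative definite -> x* is a strict local max.

max


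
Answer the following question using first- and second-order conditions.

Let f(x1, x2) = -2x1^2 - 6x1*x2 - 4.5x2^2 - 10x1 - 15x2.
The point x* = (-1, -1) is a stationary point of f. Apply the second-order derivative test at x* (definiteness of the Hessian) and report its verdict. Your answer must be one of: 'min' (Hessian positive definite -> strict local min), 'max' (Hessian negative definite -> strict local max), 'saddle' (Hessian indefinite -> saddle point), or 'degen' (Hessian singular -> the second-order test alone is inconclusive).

Compute the Hessian H = grad^2 f:
  H = [[-4, -6], [-6, -9]]
Verify stationarity: grad f(x*) = H x* + g = (0, 0).
Eigenvalues of H: -13, 0.
H has a zero eigenvalue (singular; negative semidefinite but not definite), so H is neither positive definite, negative definite, nor indefinite. The second-order test alone is inconclusive -> degen.
(Indeed, f is constant along the null direction of H through x*, so x* is not a strict local extremum.)

degen


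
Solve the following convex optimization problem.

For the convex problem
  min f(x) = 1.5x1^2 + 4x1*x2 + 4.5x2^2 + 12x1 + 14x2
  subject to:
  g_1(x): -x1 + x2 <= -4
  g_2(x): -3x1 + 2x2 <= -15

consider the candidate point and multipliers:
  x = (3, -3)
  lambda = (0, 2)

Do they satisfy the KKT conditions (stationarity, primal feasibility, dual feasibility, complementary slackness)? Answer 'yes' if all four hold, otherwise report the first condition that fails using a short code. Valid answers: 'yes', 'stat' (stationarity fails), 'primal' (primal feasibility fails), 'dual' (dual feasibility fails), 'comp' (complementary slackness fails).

Gradient of f: grad f(x) = Q x + c = (9, -1)
Constraint values g_i(x) = a_i^T x - b_i:
  g_1((3, -3)) = -2
  g_2((3, -3)) = 0
Stationarity residual: grad f(x) + sum_i lambda_i a_i = (3, 3)
  -> stationarity FAILS
Primal feasibility (all g_i <= 0): OK
Dual feasibility (all lambda_i >= 0): OK
Complementary slackness (lambda_i * g_i(x) = 0 for all i): OK

Verdict: the first failing condition is stationarity -> stat.

stat
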